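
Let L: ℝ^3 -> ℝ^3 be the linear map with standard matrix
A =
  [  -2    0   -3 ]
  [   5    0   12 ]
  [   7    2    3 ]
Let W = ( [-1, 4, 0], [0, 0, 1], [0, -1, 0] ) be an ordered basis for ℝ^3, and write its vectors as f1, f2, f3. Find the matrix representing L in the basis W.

[[-2, 3, 0], [1, 3, -2], [-3, 0, 0]]

The j-th column of [L]_W is [L(fj)]_W.
L(f1) = A f1 = [2, -5, 1] = -2f1 + f2 - 3f3, so column 1 is [-2, 1, -3].
Repeating for f2, f3 and assembling the columns gives [[-2, 3, 0], [1, 3, -2], [-3, 0, 0]].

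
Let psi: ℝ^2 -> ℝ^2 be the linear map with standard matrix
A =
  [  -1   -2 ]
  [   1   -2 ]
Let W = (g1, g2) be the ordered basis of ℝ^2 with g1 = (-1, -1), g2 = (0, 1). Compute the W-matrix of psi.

[[-3, 2], [-2, 0]]

The j-th column of [psi]_W is [psi(gj)]_W.
psi(g1) = A g1 = (3, 1) = -3g1 - 2g2, so column 1 is (-3, -2).
Repeating for g2 and assembling the columns gives [[-3, 2], [-2, 0]].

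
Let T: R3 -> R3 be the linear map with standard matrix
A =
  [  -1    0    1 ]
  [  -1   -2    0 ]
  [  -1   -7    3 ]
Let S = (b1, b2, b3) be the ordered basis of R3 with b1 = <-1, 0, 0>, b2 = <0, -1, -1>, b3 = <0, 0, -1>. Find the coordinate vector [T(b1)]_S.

<-1, -1, 0>

Column 1 of [T]_S is the S-coordinate vector of T(b1).
In standard coordinates T(b1) = A b1 = <1, 1, 1>.
Converting to S: <1, 1, 1> = -b1 - b2 + 0·b3, so the coordinate vector is <-1, -1, 0>.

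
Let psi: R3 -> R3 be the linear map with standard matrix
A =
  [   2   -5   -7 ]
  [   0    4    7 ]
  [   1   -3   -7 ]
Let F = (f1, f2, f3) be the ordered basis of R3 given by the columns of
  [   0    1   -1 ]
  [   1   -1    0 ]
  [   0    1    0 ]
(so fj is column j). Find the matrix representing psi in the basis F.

With P the matrix whose columns are f1, ..., f3, [psi]_F = P^(-1) A P.
Column by column: psi(f1) = A f1 = [-5, 4, -3]; its F-coordinates [1, -3, 2] give column 1.
Continuing for each basis vector yields [psi]_F = [[1, 0, -1], [-3, -3, -1], [2, -3, 1]].

[[1, 0, -1], [-3, -3, -1], [2, -3, 1]]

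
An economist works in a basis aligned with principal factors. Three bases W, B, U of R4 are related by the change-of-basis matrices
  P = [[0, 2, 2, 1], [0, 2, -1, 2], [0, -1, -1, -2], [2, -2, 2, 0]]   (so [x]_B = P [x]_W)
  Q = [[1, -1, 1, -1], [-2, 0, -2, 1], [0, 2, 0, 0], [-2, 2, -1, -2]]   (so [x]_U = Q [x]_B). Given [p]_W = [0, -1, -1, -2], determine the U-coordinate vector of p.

First [p]_B = P [p]_W = [-6, -5, 6, 0].
Then [p]_U = Q [p]_B = [5, 0, -10, -4].

[5, 0, -10, -4]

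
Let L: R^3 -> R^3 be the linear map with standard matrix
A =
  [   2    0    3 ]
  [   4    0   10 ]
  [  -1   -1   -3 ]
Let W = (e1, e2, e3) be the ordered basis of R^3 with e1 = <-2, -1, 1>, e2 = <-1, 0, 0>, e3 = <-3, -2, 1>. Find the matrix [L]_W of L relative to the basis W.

[[2, -2, 2], [3, -3, -1], [-2, 3, 0]]

The j-th column of [L]_W is [L(ej)]_W.
L(e1) = A e1 = <-1, 2, 0> = 2e1 + 3e2 - 2e3, so column 1 is <2, 3, -2>.
Repeating for e2, e3 and assembling the columns gives [[2, -2, 2], [3, -3, -1], [-2, 3, 0]].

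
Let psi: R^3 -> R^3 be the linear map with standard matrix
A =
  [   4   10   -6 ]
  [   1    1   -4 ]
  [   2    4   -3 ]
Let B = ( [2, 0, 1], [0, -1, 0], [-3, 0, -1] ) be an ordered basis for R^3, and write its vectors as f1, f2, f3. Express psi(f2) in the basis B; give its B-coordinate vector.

Column 2 of [psi]_B is the B-coordinate vector of psi(f2).
In standard coordinates psi(f2) = A f2 = [-10, -1, -4].
Converting to B: [-10, -1, -4] = -2f1 + f2 + 2f3, so the coordinate vector is [-2, 1, 2].

[-2, 1, 2]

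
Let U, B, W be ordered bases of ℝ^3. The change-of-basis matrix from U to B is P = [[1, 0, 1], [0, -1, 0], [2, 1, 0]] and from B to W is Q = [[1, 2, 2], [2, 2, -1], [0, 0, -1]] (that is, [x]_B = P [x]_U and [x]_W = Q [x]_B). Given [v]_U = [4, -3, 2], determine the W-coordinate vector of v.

First [v]_B = P [v]_U = [6, 3, 5].
Then [v]_W = Q [v]_B = [22, 13, -5].

[22, 13, -5]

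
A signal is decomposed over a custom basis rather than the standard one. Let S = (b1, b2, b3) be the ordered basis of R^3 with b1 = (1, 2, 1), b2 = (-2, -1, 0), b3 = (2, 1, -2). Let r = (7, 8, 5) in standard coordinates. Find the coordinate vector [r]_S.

We seek scalars with c_1 b1 + ... + c_3 b3 = r; equivalently solve M c = r where the columns of M are b1, ..., b3.
Row-reducing the augmented matrix [M | r] gives c = (3, -3, -1).
Check: 3b1 - 3b2 - b3 = (7, 8, 5).

(3, -3, -1)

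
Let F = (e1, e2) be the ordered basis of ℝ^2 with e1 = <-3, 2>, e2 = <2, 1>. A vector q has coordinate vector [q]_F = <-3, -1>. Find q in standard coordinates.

q = M [q]_F, where M has columns e1, e2.
Carrying out the matrix-vector product, q = <7, -7>.

<7, -7>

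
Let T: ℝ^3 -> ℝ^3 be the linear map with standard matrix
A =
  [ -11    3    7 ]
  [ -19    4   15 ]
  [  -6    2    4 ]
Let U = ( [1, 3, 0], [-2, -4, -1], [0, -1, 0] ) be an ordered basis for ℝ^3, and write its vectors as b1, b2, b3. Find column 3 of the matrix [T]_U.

[1, 2, -1]

Compute T(b3) = A b3 = [-3, -4, -2] in standard coordinates.
Then write this in U-coordinates: solve for y in y_1 b1 + ... + y_3 b3 = [-3, -4, -2].
This gives y = [1, 2, -1], which is column 3 of [T]_U.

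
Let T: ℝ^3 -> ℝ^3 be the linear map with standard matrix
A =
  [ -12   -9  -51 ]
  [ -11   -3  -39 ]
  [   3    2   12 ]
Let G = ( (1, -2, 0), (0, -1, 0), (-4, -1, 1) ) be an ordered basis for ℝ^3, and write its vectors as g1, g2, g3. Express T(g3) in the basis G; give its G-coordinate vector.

Column 3 of [T]_G is the G-coordinate vector of T(g3).
In standard coordinates T(g3) = A g3 = (6, 8, -2).
Converting to G: (6, 8, -2) = -2g1 - 2g2 - 2g3, so the coordinate vector is (-2, -2, -2).

(-2, -2, -2)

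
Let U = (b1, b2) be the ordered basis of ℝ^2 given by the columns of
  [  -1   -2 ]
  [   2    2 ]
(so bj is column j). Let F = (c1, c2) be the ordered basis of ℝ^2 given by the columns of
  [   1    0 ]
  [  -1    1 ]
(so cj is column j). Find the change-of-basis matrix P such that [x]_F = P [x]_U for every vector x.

[[-1, -2], [1, 0]]

Take x = bj: its U-coordinates are the j-th standard unit vector, so P e_j — column j of P — equals [bj]_F.
b1 = -c1 + c2, giving column 1 = [-1, 1]; repeating for each j gives P = [[-1, -2], [1, 0]].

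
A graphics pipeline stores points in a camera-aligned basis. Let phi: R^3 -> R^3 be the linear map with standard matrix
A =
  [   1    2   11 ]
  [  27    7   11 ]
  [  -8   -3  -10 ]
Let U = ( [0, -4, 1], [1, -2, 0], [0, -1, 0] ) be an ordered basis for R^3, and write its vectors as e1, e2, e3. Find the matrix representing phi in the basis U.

[[2, -2, 3], [3, -3, -2], [3, 1, -1]]

With P the matrix whose columns are e1, ..., e3, [phi]_U = P^(-1) A P.
Column by column: phi(e1) = A e1 = [3, -17, 2]; its U-coordinates [2, 3, 3] give column 1.
Continuing for each basis vector yields [phi]_U = [[2, -2, 3], [3, -3, -2], [3, 1, -1]].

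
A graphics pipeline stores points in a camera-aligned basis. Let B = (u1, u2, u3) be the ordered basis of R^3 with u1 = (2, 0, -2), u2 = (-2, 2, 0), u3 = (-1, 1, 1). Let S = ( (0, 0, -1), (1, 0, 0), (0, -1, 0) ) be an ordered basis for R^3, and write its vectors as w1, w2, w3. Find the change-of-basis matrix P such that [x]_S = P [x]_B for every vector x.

Take x = uj: its B-coordinates are the j-th standard unit vector, so P e_j — column j of P — equals [uj]_S.
u1 = 2w1 + 2w2 + 0·w3, giving column 1 = (2, 2, 0); repeating for each j gives P = [[2, 0, -1], [2, -2, -1], [0, -2, -1]].

[[2, 0, -1], [2, -2, -1], [0, -2, -1]]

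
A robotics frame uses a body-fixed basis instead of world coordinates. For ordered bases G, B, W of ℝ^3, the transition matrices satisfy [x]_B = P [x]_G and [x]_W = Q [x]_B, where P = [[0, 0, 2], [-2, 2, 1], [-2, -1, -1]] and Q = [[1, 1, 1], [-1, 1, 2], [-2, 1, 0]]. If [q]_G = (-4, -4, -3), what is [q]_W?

Composing the changes, [q]_W = Q P [q]_G.
Q P = [[-4, 1, 2], [-6, 0, -3], [-2, 2, -3]]; applying this to (-4, -4, -3) gives (6, 33, 9).

(6, 33, 9)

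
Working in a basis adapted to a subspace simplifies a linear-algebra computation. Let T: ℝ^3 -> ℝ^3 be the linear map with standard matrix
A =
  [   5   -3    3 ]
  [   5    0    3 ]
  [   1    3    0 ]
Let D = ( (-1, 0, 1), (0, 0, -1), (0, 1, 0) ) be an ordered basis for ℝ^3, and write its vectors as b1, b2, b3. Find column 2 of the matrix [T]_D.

(3, 3, -3)

Compute T(b2) = A b2 = (-3, -3, 0) in standard coordinates.
Then write this in D-coordinates: solve for y in y_1 b1 + ... + y_3 b3 = (-3, -3, 0).
This gives y = (3, 3, -3), which is column 2 of [T]_D.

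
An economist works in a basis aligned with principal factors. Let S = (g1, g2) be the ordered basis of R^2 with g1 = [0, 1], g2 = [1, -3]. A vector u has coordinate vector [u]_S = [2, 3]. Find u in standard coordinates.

By definition u = 2g1 + 3g2.
Summing componentwise gives [3, -7].

[3, -7]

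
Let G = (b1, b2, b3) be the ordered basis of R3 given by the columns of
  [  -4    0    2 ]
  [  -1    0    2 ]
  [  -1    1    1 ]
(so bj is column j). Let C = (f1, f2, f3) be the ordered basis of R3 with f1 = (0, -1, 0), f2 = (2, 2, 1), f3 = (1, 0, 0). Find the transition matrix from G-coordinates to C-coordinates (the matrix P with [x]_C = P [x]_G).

Column j of P is [bj]_C, since P maps G-coordinates to C-coordinates.
Expressing b1 in C: b1 = -f1 - f2 - 2f3, so column 1 of P is (-1, -1, -2).
Doing the same for each bj gives P = [[-1, 2, 0], [-1, 1, 1], [-2, -2, 0]].

[[-1, 2, 0], [-1, 1, 1], [-2, -2, 0]]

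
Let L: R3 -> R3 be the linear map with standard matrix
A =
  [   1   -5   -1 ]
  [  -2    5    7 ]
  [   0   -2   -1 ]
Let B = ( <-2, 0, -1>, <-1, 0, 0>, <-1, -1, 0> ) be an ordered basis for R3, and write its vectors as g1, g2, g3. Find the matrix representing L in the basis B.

The j-th column of [L]_B is [L(gj)]_B.
L(g1) = A g1 = <-1, -3, 1> = -g1 + 0·g2 + 3g3, so column 1 is <-1, 0, 3>.
Repeating for g2, g3 and assembling the columns gives [[-1, 0, -2], [0, 3, -3], [3, -2, 3]].

[[-1, 0, -2], [0, 3, -3], [3, -2, 3]]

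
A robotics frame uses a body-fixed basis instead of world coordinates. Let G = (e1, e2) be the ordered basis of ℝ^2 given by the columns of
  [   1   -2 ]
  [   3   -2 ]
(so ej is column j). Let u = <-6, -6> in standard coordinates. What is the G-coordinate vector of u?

Write u = c_1 e1 + c_2 e2 and solve for the c_i.
System: c_1 - 2c_2 = -6, 3c_1 - 2c_2 = -6; solving gives c_1 = 0, c_2 = 3.
Check: 0·e1 + 3e2 = <-6, -6>.

<0, 3>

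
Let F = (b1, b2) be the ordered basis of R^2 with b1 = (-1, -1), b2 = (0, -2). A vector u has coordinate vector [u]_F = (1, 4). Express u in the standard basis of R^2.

u = M [u]_F, where M has columns b1, b2.
Carrying out the matrix-vector product, u = (-1, -9).

(-1, -9)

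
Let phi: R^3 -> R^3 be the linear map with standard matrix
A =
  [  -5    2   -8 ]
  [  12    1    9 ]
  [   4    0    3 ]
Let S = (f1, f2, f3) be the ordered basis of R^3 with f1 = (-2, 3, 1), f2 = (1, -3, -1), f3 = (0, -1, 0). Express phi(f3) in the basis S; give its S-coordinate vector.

Column 3 of [phi]_S is the S-coordinate vector of phi(f3).
In standard coordinates phi(f3) = A f3 = (-2, -1, 0).
Converting to S: (-2, -1, 0) = 2f1 + 2f2 + f3, so the coordinate vector is (2, 2, 1).

(2, 2, 1)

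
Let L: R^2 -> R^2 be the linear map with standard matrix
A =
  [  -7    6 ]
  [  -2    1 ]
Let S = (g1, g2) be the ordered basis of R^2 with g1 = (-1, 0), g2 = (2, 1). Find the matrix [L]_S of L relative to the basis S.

[[-3, 2], [2, -3]]

The j-th column of [L]_S is [L(gj)]_S.
L(g1) = A g1 = (7, 2) = -3g1 + 2g2, so column 1 is (-3, 2).
Repeating for g2 and assembling the columns gives [[-3, 2], [2, -3]].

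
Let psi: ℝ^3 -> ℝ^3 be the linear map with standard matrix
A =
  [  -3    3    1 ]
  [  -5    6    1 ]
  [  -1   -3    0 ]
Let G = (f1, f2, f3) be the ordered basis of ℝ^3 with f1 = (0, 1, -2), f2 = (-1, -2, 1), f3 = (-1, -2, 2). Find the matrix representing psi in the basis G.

[[2, -2, -3], [-3, 1, 1], [2, 1, 0]]

The j-th column of [psi]_G is [psi(fj)]_G.
psi(f1) = A f1 = (1, 4, -3) = 2f1 - 3f2 + 2f3, so column 1 is (2, -3, 2).
Repeating for f2, f3 and assembling the columns gives [[2, -2, -3], [-3, 1, 1], [2, 1, 0]].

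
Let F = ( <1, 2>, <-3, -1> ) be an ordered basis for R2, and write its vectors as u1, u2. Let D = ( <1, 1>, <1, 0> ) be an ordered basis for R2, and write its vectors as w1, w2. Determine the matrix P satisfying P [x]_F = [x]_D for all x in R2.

Let M have columns uj and N have columns wj. Then for every x, N [x]_D = x = M [x]_F, so P = N^(-1) M.
Since det N = -1, N^(-1) has integer entries; multiplying gives P = [[2, -1], [-1, -2]].

[[2, -1], [-1, -2]]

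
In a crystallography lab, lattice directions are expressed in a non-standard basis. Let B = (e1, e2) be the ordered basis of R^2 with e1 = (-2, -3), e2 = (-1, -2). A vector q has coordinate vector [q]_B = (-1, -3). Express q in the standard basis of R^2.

(5, 9)

The coordinates say q = -e1 - 3e2; adding the scaled basis vectors gives (5, 9).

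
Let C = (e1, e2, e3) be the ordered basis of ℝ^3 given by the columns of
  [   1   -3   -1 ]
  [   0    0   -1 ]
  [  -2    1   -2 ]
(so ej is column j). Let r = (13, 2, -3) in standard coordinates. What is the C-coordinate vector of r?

Write r = c_1 e1 + ... + c_3 e3 and solve for the c_i.
Gaussian elimination on [M | r] yields c = (2, -3, -2).
Check: 2e1 - 3e2 - 2e3 = (13, 2, -3).

(2, -3, -2)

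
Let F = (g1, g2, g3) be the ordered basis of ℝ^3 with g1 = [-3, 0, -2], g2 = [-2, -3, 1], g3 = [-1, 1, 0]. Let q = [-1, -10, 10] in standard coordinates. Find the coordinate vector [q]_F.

[q]_F is the unique c with M c = q, where M has columns g1, ..., g3.
Gaussian elimination on [M | q] yields c = (-3, 4, 2).
Check: -3g1 + 4g2 + 2g3 = [-1, -10, 10].

[-3, 4, 2]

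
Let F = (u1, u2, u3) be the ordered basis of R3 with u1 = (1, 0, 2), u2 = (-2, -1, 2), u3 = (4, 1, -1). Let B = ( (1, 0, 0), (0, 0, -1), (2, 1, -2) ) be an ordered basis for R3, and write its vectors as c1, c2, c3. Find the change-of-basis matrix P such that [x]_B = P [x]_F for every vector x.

[[1, 0, 2], [-2, 0, -1], [0, -1, 1]]

Let M have columns uj and N have columns cj. Then for every x, N [x]_B = x = M [x]_F, so P = N^(-1) M.
Since det N = 1, N^(-1) has integer entries; multiplying gives P = [[1, 0, 2], [-2, 0, -1], [0, -1, 1]].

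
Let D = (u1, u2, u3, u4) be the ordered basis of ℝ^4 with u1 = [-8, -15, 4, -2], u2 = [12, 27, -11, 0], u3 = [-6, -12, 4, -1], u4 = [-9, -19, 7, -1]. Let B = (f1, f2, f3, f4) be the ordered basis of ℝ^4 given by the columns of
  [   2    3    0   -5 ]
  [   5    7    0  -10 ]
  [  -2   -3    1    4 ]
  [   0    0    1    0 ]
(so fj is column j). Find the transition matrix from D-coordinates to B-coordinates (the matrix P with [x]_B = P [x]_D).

Let M have columns uj and N have columns fj. Then for every x, N [x]_B = x = M [x]_D, so P = N^(-1) M.
Since det N = -1, N^(-1) has integer entries; multiplying gives P = [[1, 2, 1, 1], [0, 1, -1, -2], [-2, 0, -1, -1], [2, -1, 1, 1]].

[[1, 2, 1, 1], [0, 1, -1, -2], [-2, 0, -1, -1], [2, -1, 1, 1]]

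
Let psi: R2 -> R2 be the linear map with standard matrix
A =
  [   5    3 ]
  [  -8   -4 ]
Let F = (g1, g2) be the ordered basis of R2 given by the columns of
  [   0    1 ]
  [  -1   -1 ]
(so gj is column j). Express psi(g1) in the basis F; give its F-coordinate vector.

<-1, -3>

Compute psi(g1) = A g1 = <-3, 4> in standard coordinates.
Then write this in F-coordinates: solve for y in y_1 g1 + y_2 g2 = <-3, 4>.
This gives y = <-1, -3>, which is column 1 of [psi]_F.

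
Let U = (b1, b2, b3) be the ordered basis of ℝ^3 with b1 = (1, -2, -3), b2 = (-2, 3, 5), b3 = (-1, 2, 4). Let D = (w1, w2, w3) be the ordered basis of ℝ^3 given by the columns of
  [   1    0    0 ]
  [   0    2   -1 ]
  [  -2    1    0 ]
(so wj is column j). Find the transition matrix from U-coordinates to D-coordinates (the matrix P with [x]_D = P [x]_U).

[[1, -2, -1], [-1, 1, 2], [0, -1, 2]]

Let M have columns bj and N have columns wj. Then for every x, N [x]_D = x = M [x]_U, so P = N^(-1) M.
Since det N = 1, N^(-1) has integer entries; multiplying gives P = [[1, -2, -1], [-1, 1, 2], [0, -1, 2]].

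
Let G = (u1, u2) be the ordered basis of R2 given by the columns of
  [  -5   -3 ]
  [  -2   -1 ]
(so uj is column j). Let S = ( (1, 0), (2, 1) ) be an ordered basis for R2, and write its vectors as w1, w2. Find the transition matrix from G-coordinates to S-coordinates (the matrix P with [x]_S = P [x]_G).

[[-1, -1], [-2, -1]]

Let M have columns uj and N have columns wj. Then for every x, N [x]_S = x = M [x]_G, so P = N^(-1) M.
Since det N = 1, N^(-1) has integer entries; multiplying gives P = [[-1, -1], [-2, -1]].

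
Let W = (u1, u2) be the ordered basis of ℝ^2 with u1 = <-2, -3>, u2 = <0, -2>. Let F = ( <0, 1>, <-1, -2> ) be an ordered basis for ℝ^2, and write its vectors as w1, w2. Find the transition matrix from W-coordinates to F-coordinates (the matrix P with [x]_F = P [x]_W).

[[1, -2], [2, 0]]

Take x = uj: its W-coordinates are the j-th standard unit vector, so P e_j — column j of P — equals [uj]_F.
u1 = w1 + 2w2, giving column 1 = <1, 2>; repeating for each j gives P = [[1, -2], [2, 0]].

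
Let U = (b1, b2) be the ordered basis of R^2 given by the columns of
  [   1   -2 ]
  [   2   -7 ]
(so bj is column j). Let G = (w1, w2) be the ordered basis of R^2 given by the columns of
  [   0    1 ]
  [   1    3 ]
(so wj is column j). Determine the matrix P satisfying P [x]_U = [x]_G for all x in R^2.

[[-1, -1], [1, -2]]

Let M have columns bj and N have columns wj. Then for every x, N [x]_G = x = M [x]_U, so P = N^(-1) M.
Since det N = -1, N^(-1) has integer entries; multiplying gives P = [[-1, -1], [1, -2]].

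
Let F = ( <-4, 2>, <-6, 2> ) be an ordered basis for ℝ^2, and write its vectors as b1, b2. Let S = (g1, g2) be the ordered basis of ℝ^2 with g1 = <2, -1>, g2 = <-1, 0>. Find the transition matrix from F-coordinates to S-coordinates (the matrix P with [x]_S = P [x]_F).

[[-2, -2], [0, 2]]

Column j of P is [bj]_S, since P maps F-coordinates to S-coordinates.
Expressing b1 in S: b1 = -2g1 + 0·g2, so column 1 of P is <-2, 0>.
Doing the same for each bj gives P = [[-2, -2], [0, 2]].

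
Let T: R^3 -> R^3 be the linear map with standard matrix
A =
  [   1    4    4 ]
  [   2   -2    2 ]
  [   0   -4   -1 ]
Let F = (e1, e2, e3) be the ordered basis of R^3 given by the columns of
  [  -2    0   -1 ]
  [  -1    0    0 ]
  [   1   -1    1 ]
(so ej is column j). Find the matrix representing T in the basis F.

[[0, 2, 0], [-1, 1, -2], [2, 0, -3]]

Let P have columns e1, ..., e3. Then [T]_F = P^(-1) A P.
Here det P = -1, so P^(-1) is integer; computing A P first and then P^(-1)(A P) gives [[0, 2, 0], [-1, 1, -2], [2, 0, -3]].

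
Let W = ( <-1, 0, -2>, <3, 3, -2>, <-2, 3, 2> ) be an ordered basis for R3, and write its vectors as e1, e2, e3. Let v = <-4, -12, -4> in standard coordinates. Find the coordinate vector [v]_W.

[v]_W is the unique c with M c = v, where M has columns e1, ..., e3.
Gaussian elimination on [M | v] yields c = (2, -2, -2).
Check: 2e1 - 2e2 - 2e3 = <-4, -12, -4>.

<2, -2, -2>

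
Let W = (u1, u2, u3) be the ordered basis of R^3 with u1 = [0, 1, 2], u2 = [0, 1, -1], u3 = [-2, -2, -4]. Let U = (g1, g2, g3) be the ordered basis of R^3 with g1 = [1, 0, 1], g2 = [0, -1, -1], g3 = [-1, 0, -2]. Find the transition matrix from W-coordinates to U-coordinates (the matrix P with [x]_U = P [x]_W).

Column j of P is [uj]_U, since P maps W-coordinates to U-coordinates.
Expressing u1 in U: u1 = -g1 - g2 - g3, so column 1 of P is [-1, -1, -1].
Doing the same for each uj gives P = [[-1, 2, -2], [-1, -1, 2], [-1, 2, 0]].

[[-1, 2, -2], [-1, -1, 2], [-1, 2, 0]]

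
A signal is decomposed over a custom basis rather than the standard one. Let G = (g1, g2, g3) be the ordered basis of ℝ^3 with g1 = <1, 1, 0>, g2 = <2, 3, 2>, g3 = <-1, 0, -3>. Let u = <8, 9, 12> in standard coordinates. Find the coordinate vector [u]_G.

[u]_G is the unique c with M c = u, where M has columns g1, ..., g3.
Row-reducing the augmented matrix [M | u] gives c = (0, 3, -2).
Check: 0·g1 + 3g2 - 2g3 = <8, 9, 12>.

<0, 3, -2>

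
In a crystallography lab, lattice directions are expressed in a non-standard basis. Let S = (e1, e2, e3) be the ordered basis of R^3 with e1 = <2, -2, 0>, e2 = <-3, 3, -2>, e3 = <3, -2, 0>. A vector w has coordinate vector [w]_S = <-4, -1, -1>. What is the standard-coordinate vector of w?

<-8, 7, 2>

w = M [w]_S, where M has columns e1, ..., e3.
Carrying out the matrix-vector product, w = <-8, 7, 2>.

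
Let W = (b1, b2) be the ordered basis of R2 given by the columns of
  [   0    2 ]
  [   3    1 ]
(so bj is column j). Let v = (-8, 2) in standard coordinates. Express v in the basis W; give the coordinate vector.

(2, -4)

[v]_W is the unique c with M c = v, where M has columns b1, b2.
System: 0c_1 + 2c_2 = -8, 3c_1 + c_2 = 2; solving gives c_1 = 2, c_2 = -4.
Check: 2b1 - 4b2 = (-8, 2).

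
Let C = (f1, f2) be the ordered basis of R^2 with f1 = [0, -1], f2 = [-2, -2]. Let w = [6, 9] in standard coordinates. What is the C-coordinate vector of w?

Write w = c_1 f1 + c_2 f2 and solve for the c_i.
System: 0c_1 - 2c_2 = 6, -c_1 - 2c_2 = 9; solving gives c_1 = -3, c_2 = -3.
Check: -3f1 - 3f2 = [6, 9].

[-3, -3]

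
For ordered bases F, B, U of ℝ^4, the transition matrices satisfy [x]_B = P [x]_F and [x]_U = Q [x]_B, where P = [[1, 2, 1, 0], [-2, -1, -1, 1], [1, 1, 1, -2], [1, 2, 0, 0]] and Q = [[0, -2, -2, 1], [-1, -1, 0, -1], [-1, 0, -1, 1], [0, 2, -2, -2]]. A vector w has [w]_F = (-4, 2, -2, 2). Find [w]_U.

First [w]_B = P [w]_F = (-2, 10, -8, 0).
Then [w]_U = Q [w]_B = (-4, -8, 10, 36).

(-4, -8, 10, 36)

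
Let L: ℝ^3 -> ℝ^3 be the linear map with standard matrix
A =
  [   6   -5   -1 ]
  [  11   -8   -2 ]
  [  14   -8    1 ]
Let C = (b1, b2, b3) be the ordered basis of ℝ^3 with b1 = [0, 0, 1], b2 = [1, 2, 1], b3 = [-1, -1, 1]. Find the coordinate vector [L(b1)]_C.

Compute L(b1) = A b1 = [-1, -2, 1] in standard coordinates.
Then write this in C-coordinates: solve for y in y_1 b1 + ... + y_3 b3 = [-1, -2, 1].
This gives y = [2, -1, 0], which is column 1 of [L]_C.

[2, -1, 0]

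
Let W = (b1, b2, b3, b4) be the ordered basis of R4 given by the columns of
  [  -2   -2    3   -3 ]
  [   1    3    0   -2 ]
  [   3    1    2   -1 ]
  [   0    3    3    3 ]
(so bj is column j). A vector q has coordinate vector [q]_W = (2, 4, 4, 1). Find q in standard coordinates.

(-3, 12, 17, 27)

The coordinates say q = 2b1 + 4b2 + 4b3 + b4; adding the scaled basis vectors gives (-3, 12, 17, 27).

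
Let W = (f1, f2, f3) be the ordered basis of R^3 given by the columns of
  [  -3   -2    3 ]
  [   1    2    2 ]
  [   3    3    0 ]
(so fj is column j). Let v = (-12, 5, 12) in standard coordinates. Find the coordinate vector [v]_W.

We seek scalars with c_1 f1 + ... + c_3 f3 = v; equivalently solve M c = v where the columns of M are f1, ..., f3.
Row-reducing the augmented matrix [M | v] gives c = (1, 3, -1).
Check: f1 + 3f2 - f3 = (-12, 5, 12).

(1, 3, -1)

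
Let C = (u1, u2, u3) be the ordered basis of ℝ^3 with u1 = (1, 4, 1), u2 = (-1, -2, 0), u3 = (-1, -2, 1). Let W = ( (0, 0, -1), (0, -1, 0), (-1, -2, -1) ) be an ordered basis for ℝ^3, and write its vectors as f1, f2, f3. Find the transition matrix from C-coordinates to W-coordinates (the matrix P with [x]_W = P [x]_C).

[[0, -1, -2], [-2, 0, 0], [-1, 1, 1]]

Let M have columns uj and N have columns fj. Then for every x, N [x]_W = x = M [x]_C, so P = N^(-1) M.
Since det N = 1, N^(-1) has integer entries; multiplying gives P = [[0, -1, -2], [-2, 0, 0], [-1, 1, 1]].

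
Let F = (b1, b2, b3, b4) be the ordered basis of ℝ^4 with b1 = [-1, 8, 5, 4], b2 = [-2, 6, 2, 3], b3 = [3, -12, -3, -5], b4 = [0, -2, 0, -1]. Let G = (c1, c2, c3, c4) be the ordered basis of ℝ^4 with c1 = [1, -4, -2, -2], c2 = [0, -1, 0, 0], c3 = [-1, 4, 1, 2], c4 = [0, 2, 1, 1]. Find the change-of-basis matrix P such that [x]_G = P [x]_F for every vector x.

[[-2, -1, 1, -1], [0, 0, 2, 0], [-1, 1, -2, -1], [2, -1, 1, -1]]

Let M have columns bj and N have columns cj. Then for every x, N [x]_G = x = M [x]_F, so P = N^(-1) M.
Since det N = 1, N^(-1) has integer entries; multiplying gives P = [[-2, -1, 1, -1], [0, 0, 2, 0], [-1, 1, -2, -1], [2, -1, 1, -1]].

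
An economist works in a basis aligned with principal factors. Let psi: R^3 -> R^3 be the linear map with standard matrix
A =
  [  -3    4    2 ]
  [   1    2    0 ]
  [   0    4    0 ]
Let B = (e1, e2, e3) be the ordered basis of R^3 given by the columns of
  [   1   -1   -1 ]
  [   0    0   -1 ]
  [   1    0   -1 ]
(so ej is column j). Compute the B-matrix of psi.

[[-1, 1, -1], [1, -3, -1], [-1, 1, 3]]

The j-th column of [psi]_B is [psi(ej)]_B.
psi(e1) = A e1 = [-1, 1, 0] = -e1 + e2 - e3, so column 1 is [-1, 1, -1].
Repeating for e2, e3 and assembling the columns gives [[-1, 1, -1], [1, -3, -1], [-1, 1, 3]].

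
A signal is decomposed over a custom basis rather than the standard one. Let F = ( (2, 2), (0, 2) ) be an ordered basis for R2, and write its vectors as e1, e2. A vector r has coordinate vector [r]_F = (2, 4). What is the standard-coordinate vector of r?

r = M [r]_F, where M has columns e1, e2.
Carrying out the matrix-vector product, r = (4, 12).

(4, 12)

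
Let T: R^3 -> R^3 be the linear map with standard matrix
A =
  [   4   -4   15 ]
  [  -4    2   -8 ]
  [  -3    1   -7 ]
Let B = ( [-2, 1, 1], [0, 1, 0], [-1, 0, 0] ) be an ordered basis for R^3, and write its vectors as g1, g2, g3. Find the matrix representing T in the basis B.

[[0, 1, 3], [2, 1, 1], [-3, 2, -2]]

The j-th column of [T]_B is [T(gj)]_B.
T(g1) = A g1 = [3, 2, 0] = 0·g1 + 2g2 - 3g3, so column 1 is [0, 2, -3].
Repeating for g2, g3 and assembling the columns gives [[0, 1, 3], [2, 1, 1], [-3, 2, -2]].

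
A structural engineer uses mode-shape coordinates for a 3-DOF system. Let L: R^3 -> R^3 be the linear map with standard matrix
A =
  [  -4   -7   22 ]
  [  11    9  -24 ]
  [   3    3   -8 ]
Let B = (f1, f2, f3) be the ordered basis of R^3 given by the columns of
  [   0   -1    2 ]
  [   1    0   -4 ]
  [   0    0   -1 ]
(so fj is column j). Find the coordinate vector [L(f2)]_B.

Column 2 of [L]_B is the B-coordinate vector of L(f2).
In standard coordinates L(f2) = A f2 = [4, -11, -3].
Converting to B: [4, -11, -3] = f1 + 2f2 + 3f3, so the coordinate vector is [1, 2, 3].

[1, 2, 3]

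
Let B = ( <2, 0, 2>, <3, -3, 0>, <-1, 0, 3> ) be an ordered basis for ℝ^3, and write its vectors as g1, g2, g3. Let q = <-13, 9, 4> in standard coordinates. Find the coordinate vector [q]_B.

[q]_B is the unique c with M c = q, where M has columns g1, ..., g3.
Row-reducing the augmented matrix [M | q] gives c = (-1, -3, 2).
Check: -g1 - 3g2 + 2g3 = <-13, 9, 4>.

<-1, -3, 2>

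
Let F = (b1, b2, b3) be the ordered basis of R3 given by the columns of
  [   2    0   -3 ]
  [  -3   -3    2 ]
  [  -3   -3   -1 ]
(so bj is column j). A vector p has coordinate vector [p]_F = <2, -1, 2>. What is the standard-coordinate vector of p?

<-2, 1, -5>

The coordinates say p = 2b1 - b2 + 2b3; adding the scaled basis vectors gives <-2, 1, -5>.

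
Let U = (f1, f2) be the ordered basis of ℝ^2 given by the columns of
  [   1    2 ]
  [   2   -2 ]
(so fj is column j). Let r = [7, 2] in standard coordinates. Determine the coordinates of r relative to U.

[3, 2]

[r]_U is the unique c with M c = r, where M has columns f1, f2.
System: c_1 + 2c_2 = 7, 2c_1 - 2c_2 = 2; solving gives c_1 = 3, c_2 = 2.
Check: 3f1 + 2f2 = [7, 2].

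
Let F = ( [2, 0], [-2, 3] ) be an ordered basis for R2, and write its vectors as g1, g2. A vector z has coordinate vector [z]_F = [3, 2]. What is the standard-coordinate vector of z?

[2, 6]

The coordinates say z = 3g1 + 2g2; adding the scaled basis vectors gives [2, 6].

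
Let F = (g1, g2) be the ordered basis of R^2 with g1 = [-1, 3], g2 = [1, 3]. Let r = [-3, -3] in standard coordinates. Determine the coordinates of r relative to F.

We seek scalars with c_1 g1 + c_2 g2 = r; equivalently solve M c = r where the columns of M are g1, g2.
System: -c_1 + c_2 = -3, 3c_1 + 3c_2 = -3; solving gives c_1 = 1, c_2 = -2.
Check: g1 - 2g2 = [-3, -3].

[1, -2]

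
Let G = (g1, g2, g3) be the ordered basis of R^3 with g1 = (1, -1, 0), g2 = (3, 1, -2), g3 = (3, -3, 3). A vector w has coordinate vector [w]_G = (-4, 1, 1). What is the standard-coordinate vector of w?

The coordinates say w = -4g1 + g2 + g3; adding the scaled basis vectors gives (2, 2, 1).

(2, 2, 1)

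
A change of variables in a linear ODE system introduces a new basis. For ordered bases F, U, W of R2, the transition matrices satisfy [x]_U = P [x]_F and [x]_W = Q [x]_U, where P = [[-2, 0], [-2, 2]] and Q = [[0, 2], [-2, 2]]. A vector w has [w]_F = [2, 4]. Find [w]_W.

[8, 16]

Composing the changes, [w]_W = Q P [w]_F.
Q P = [[-4, 4], [0, 4]]; applying this to [2, 4] gives [8, 16].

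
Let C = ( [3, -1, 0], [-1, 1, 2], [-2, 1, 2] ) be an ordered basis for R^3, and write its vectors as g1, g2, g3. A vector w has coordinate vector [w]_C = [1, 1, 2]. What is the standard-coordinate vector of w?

By definition w = g1 + g2 + 2g3.
Summing componentwise gives [-2, 2, 6].

[-2, 2, 6]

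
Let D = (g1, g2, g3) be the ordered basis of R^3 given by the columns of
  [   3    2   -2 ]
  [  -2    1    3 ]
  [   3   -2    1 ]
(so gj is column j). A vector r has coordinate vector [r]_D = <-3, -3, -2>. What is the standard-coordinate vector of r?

r = M [r]_D, where M has columns g1, ..., g3.
Carrying out the matrix-vector product, r = <-11, -3, -5>.

<-11, -3, -5>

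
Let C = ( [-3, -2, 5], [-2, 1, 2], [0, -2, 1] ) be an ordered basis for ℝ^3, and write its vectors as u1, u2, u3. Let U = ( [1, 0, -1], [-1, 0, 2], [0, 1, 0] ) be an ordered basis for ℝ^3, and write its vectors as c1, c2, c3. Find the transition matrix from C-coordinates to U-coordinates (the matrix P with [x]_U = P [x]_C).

Take x = uj: its C-coordinates are the j-th standard unit vector, so P e_j — column j of P — equals [uj]_U.
u1 = -c1 + 2c2 - 2c3, giving column 1 = [-1, 2, -2]; repeating for each j gives P = [[-1, -2, 1], [2, 0, 1], [-2, 1, -2]].

[[-1, -2, 1], [2, 0, 1], [-2, 1, -2]]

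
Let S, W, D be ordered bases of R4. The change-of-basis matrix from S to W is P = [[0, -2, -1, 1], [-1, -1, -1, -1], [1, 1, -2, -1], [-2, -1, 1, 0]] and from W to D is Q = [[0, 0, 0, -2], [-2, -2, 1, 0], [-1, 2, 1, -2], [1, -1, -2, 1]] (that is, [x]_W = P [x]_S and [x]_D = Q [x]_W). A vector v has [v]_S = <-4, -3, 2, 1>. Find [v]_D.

First [v]_W = P [v]_S = <5, 4, -12, 13>.
Then [v]_D = Q [v]_W = <-26, -30, -35, 38>.

<-26, -30, -35, 38>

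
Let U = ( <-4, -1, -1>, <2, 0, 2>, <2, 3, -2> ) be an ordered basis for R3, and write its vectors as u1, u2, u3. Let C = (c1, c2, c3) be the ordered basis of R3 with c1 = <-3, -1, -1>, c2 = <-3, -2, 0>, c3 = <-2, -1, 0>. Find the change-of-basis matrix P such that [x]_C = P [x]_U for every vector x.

Let M have columns uj and N have columns cj. Then for every x, N [x]_C = x = M [x]_U, so P = N^(-1) M.
Since det N = 1, N^(-1) has integer entries; multiplying gives P = [[1, -2, 2], [-1, 0, -2], [2, 2, -1]].

[[1, -2, 2], [-1, 0, -2], [2, 2, -1]]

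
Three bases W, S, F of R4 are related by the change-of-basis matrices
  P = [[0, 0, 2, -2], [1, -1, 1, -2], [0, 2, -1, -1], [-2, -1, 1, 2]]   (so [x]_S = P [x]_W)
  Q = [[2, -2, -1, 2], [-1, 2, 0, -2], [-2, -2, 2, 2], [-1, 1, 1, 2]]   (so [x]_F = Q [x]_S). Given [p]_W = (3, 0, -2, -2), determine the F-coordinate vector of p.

Composing the changes, [p]_F = Q P [p]_W.
Q P = [[-6, -2, 5, 5], [6, 0, -2, -6], [-6, 4, -6, 10], [-3, -1, 0, 3]]; applying this to (3, 0, -2, -2) gives (-38, 34, -26, -15).

(-38, 34, -26, -15)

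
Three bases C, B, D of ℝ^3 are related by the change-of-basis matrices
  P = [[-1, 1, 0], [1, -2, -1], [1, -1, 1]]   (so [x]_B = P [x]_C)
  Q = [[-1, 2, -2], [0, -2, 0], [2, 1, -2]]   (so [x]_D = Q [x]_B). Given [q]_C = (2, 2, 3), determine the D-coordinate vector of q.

Apply P to get B-coordinates (0, -5, 3), then Q to get D-coordinates.
The result is [q]_D = (-16, 10, -11).

(-16, 10, -11)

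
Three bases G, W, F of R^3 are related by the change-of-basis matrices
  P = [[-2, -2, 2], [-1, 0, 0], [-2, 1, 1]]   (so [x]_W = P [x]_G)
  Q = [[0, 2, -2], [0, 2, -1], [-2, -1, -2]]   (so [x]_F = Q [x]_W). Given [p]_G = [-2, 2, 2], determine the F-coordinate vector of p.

[-12, -4, -26]

Composing the changes, [p]_F = Q P [p]_G.
Q P = [[2, -2, -2], [0, -1, -1], [9, 2, -6]]; applying this to [-2, 2, 2] gives [-12, -4, -26].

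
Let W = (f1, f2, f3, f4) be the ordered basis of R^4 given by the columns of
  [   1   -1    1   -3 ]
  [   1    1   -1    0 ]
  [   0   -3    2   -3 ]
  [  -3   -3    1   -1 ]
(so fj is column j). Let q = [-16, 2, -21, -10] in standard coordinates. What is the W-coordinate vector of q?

[-1, 3, 0, 4]

Write q = c_1 f1 + ... + c_4 f4 and solve for the c_i.
Gaussian elimination on [M | q] yields c = (-1, 3, 0, 4).
Check: -f1 + 3f2 + 0·f3 + 4f4 = [-16, 2, -21, -10].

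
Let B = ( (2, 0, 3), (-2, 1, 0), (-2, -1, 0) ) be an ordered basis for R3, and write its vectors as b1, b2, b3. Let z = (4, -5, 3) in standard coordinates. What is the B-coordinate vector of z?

We seek scalars with c_1 b1 + ... + c_3 b3 = z; equivalently solve M c = z where the columns of M are b1, ..., b3.
Row-reducing the augmented matrix [M | z] gives c = (1, -3, 2).
Check: b1 - 3b2 + 2b3 = (4, -5, 3).

(1, -3, 2)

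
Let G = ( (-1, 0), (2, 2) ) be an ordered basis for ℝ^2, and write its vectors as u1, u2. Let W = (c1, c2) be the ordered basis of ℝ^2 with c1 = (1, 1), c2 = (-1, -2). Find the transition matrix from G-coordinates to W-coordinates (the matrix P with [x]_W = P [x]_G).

Take x = uj: its G-coordinates are the j-th standard unit vector, so P e_j — column j of P — equals [uj]_W.
u1 = -2c1 - c2, giving column 1 = (-2, -1); repeating for each j gives P = [[-2, 2], [-1, 0]].

[[-2, 2], [-1, 0]]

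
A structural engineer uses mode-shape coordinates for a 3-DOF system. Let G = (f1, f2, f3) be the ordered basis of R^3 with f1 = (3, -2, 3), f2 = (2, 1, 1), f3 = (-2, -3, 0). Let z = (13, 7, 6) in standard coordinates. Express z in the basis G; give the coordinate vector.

(1, 3, -2)

[z]_G is the unique c with M c = z, where M has columns f1, ..., f3.
Gaussian elimination on [M | z] yields c = (1, 3, -2).
Check: f1 + 3f2 - 2f3 = (13, 7, 6).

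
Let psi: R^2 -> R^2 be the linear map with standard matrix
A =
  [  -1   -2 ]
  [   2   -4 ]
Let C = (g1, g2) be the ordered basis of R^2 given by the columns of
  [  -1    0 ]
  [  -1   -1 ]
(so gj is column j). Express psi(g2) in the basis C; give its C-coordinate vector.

Compute psi(g2) = A g2 = [2, 4] in standard coordinates.
Then write this in C-coordinates: solve for y in y_1 g1 + y_2 g2 = [2, 4].
This gives y = [-2, -2], which is column 2 of [psi]_C.

[-2, -2]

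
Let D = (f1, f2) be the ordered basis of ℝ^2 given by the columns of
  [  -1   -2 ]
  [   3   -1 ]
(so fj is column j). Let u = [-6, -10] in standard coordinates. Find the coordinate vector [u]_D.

[u]_D is the unique c with M c = u, where M has columns f1, f2.
System: -c_1 - 2c_2 = -6, 3c_1 - c_2 = -10; solving gives c_1 = -2, c_2 = 4.
Check: -2f1 + 4f2 = [-6, -10].

[-2, 4]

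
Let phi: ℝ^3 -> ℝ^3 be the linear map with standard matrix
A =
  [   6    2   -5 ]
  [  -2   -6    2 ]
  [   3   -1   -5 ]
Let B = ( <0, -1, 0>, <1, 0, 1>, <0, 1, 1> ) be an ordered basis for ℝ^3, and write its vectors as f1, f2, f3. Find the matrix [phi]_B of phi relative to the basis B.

[[-3, -3, 1], [-2, 1, -3], [3, -3, -3]]

The j-th column of [phi]_B is [phi(fj)]_B.
phi(f1) = A f1 = <-2, 6, 1> = -3f1 - 2f2 + 3f3, so column 1 is <-3, -2, 3>.
Repeating for f2, f3 and assembling the columns gives [[-3, -3, 1], [-2, 1, -3], [3, -3, -3]].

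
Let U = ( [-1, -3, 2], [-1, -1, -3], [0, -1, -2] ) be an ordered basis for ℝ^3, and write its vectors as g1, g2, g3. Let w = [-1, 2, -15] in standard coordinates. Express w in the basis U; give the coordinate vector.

[-2, 3, 1]

[w]_U is the unique c with M c = w, where M has columns g1, ..., g3.
Row-reducing the augmented matrix [M | w] gives c = (-2, 3, 1).
Check: -2g1 + 3g2 + g3 = [-1, 2, -15].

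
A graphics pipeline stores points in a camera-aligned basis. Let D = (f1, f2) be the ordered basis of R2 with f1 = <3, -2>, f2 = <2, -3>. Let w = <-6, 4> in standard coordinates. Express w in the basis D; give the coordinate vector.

Write w = c_1 f1 + c_2 f2 and solve for the c_i.
System: 3c_1 + 2c_2 = -6, -2c_1 - 3c_2 = 4; solving gives c_1 = -2, c_2 = 0.
Check: -2f1 + 0·f2 = <-6, 4>.

<-2, 0>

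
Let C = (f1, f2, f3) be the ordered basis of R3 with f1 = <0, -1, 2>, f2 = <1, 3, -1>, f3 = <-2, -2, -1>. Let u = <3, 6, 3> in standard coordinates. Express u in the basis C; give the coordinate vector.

<3, 3, 0>

[u]_C is the unique c with M c = u, where M has columns f1, ..., f3.
Solving this 3x3 system gives c = (3, 3, 0).
Check: 3f1 + 3f2 + 0·f3 = <3, 6, 3>.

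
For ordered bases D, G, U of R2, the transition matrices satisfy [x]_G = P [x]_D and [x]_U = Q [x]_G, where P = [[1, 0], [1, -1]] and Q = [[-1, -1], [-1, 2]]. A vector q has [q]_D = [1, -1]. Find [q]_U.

Composing the changes, [q]_U = Q P [q]_D.
Q P = [[-2, 1], [1, -2]]; applying this to [1, -1] gives [-3, 3].

[-3, 3]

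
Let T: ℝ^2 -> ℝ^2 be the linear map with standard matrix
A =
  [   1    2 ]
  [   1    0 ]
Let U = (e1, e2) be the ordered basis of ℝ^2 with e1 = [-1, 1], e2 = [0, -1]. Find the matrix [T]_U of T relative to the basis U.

[[-1, 2], [0, 2]]

Let P have columns e1, e2. Then [T]_U = P^(-1) A P.
Here det P = 1, so P^(-1) is integer; computing A P first and then P^(-1)(A P) gives [[-1, 2], [0, 2]].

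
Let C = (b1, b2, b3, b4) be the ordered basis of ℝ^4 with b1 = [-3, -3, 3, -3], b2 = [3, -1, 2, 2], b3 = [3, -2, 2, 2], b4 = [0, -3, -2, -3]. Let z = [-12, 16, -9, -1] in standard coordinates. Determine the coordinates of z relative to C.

We seek scalars with c_1 b1 + ... + c_4 b4 = z; equivalently solve M c = z where the columns of M are b1, ..., b4.
Solving this 4x4 system gives c = (-1, -3, -2, -2).
Check: -b1 - 3b2 - 2b3 - 2b4 = [-12, 16, -9, -1].

[-1, -3, -2, -2]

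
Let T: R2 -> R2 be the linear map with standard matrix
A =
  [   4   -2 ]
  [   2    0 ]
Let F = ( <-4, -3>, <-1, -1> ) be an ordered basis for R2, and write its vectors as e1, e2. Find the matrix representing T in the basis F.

With P the matrix whose columns are e1, e2, [T]_F = P^(-1) A P.
Column by column: T(e1) = A e1 = <-10, -8>; its F-coordinates <2, 2> give column 1.
Continuing for each basis vector yields [T]_F = [[2, 0], [2, 2]].

[[2, 0], [2, 2]]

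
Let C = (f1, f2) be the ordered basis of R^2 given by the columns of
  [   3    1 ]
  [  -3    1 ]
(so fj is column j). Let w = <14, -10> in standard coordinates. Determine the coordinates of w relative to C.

Write w = c_1 f1 + c_2 f2 and solve for the c_i.
System: 3c_1 + c_2 = 14, -3c_1 + c_2 = -10; solving gives c_1 = 4, c_2 = 2.
Check: 4f1 + 2f2 = <14, -10>.

<4, 2>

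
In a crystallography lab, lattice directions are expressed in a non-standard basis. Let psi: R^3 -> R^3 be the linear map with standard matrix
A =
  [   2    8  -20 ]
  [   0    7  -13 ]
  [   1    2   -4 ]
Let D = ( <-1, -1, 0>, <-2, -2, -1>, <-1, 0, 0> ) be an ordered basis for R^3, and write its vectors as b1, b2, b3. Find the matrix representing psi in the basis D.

[[1, -3, -2], [3, 2, 1], [3, -1, 2]]

The j-th column of [psi]_D is [psi(bj)]_D.
psi(b1) = A b1 = <-10, -7, -3> = b1 + 3b2 + 3b3, so column 1 is <1, 3, 3>.
Repeating for b2, b3 and assembling the columns gives [[1, -3, -2], [3, 2, 1], [3, -1, 2]].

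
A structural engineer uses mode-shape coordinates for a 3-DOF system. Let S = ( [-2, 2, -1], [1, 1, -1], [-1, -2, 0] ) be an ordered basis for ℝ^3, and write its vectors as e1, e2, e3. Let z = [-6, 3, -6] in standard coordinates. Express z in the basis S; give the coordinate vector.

[3, 3, 3]

[z]_S is the unique c with M c = z, where M has columns e1, ..., e3.
Solving this 3x3 system gives c = (3, 3, 3).
Check: 3e1 + 3e2 + 3e3 = [-6, 3, -6].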